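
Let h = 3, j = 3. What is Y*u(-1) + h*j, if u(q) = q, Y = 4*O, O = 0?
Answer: 9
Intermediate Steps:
Y = 0 (Y = 4*0 = 0)
Y*u(-1) + h*j = 0*(-1) + 3*3 = 0 + 9 = 9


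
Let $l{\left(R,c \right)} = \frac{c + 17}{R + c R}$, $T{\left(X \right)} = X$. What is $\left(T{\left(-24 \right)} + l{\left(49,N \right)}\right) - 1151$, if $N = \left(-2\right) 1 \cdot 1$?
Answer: $- \frac{57590}{49} \approx -1175.3$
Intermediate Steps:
$N = -2$ ($N = \left(-2\right) 1 = -2$)
$l{\left(R,c \right)} = \frac{17 + c}{R + R c}$
$\left(T{\left(-24 \right)} + l{\left(49,N \right)}\right) - 1151 = \left(-24 + \frac{17 - 2}{49 \left(1 - 2\right)}\right) - 1151 = \left(-24 + \frac{1}{49} \frac{1}{-1} \cdot 15\right) - 1151 = \left(-24 + \frac{1}{49} \left(-1\right) 15\right) - 1151 = \left(-24 - \frac{15}{49}\right) - 1151 = - \frac{1191}{49} - 1151 = - \frac{57590}{49}$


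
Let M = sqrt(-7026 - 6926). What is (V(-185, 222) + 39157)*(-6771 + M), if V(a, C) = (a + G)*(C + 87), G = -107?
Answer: 345801741 - 408568*I*sqrt(218) ≈ 3.458e+8 - 6.0324e+6*I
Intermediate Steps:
M = 8*I*sqrt(218) (M = sqrt(-13952) = 8*I*sqrt(218) ≈ 118.12*I)
V(a, C) = (-107 + a)*(87 + C) (V(a, C) = (a - 107)*(C + 87) = (-107 + a)*(87 + C))
(V(-185, 222) + 39157)*(-6771 + M) = ((-9309 - 107*222 + 87*(-185) + 222*(-185)) + 39157)*(-6771 + 8*I*sqrt(218)) = ((-9309 - 23754 - 16095 - 41070) + 39157)*(-6771 + 8*I*sqrt(218)) = (-90228 + 39157)*(-6771 + 8*I*sqrt(218)) = -51071*(-6771 + 8*I*sqrt(218)) = 345801741 - 408568*I*sqrt(218)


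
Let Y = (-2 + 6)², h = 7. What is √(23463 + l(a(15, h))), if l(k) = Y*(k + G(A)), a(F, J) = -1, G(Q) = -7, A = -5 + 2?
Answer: √23335 ≈ 152.76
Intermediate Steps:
A = -3
Y = 16 (Y = 4² = 16)
l(k) = -112 + 16*k (l(k) = 16*(k - 7) = 16*(-7 + k) = -112 + 16*k)
√(23463 + l(a(15, h))) = √(23463 + (-112 + 16*(-1))) = √(23463 + (-112 - 16)) = √(23463 - 128) = √23335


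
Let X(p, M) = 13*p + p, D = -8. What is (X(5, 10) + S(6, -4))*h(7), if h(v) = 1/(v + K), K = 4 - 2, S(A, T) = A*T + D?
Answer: 38/9 ≈ 4.2222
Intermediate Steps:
S(A, T) = -8 + A*T (S(A, T) = A*T - 8 = -8 + A*T)
K = 2
h(v) = 1/(2 + v) (h(v) = 1/(v + 2) = 1/(2 + v))
X(p, M) = 14*p
(X(5, 10) + S(6, -4))*h(7) = (14*5 + (-8 + 6*(-4)))/(2 + 7) = (70 + (-8 - 24))/9 = (70 - 32)*(⅑) = 38*(⅑) = 38/9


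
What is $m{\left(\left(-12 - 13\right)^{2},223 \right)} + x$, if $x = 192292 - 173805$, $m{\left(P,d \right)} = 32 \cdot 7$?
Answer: $18711$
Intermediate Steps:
$m{\left(P,d \right)} = 224$
$x = 18487$ ($x = 192292 - 173805 = 18487$)
$m{\left(\left(-12 - 13\right)^{2},223 \right)} + x = 224 + 18487 = 18711$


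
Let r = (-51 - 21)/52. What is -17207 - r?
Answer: -223673/13 ≈ -17206.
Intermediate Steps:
r = -18/13 (r = -72*1/52 = -18/13 ≈ -1.3846)
-17207 - r = -17207 - 1*(-18/13) = -17207 + 18/13 = -223673/13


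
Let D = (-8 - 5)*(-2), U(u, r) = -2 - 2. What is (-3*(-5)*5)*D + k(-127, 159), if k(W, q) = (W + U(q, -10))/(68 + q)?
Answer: 442519/227 ≈ 1949.4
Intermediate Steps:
U(u, r) = -4
k(W, q) = (-4 + W)/(68 + q) (k(W, q) = (W - 4)/(68 + q) = (-4 + W)/(68 + q))
D = 26 (D = -13*(-2) = 26)
(-3*(-5)*5)*D + k(-127, 159) = (-3*(-5)*5)*26 + (-4 - 127)/(68 + 159) = (15*5)*26 - 131/227 = 75*26 + (1/227)*(-131) = 1950 - 131/227 = 442519/227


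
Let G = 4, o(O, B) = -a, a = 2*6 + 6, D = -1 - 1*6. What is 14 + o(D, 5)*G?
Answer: -58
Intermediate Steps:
D = -7 (D = -1 - 6 = -7)
a = 18 (a = 12 + 6 = 18)
o(O, B) = -18 (o(O, B) = -1*18 = -18)
14 + o(D, 5)*G = 14 - 18*4 = 14 - 72 = -58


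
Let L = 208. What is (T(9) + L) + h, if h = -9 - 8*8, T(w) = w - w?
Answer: 135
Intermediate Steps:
T(w) = 0
h = -73 (h = -9 - 64 = -73)
(T(9) + L) + h = (0 + 208) - 73 = 208 - 73 = 135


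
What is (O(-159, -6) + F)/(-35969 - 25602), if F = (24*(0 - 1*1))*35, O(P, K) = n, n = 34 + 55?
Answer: 751/61571 ≈ 0.012197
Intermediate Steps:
n = 89
O(P, K) = 89
F = -840 (F = (24*(0 - 1))*35 = (24*(-1))*35 = -24*35 = -840)
(O(-159, -6) + F)/(-35969 - 25602) = (89 - 840)/(-35969 - 25602) = -751/(-61571) = -751*(-1/61571) = 751/61571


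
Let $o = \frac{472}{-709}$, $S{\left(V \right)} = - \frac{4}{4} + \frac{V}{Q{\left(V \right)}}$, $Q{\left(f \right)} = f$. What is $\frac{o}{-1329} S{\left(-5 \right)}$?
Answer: $0$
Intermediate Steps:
$S{\left(V \right)} = 0$ ($S{\left(V \right)} = - \frac{4}{4} + \frac{V}{V} = \left(-4\right) \frac{1}{4} + 1 = -1 + 1 = 0$)
$o = - \frac{472}{709}$ ($o = 472 \left(- \frac{1}{709}\right) = - \frac{472}{709} \approx -0.66573$)
$\frac{o}{-1329} S{\left(-5 \right)} = - \frac{472}{709 \left(-1329\right)} 0 = \left(- \frac{472}{709}\right) \left(- \frac{1}{1329}\right) 0 = \frac{472}{942261} \cdot 0 = 0$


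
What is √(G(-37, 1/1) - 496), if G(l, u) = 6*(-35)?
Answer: I*√706 ≈ 26.571*I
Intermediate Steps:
G(l, u) = -210
√(G(-37, 1/1) - 496) = √(-210 - 496) = √(-706) = I*√706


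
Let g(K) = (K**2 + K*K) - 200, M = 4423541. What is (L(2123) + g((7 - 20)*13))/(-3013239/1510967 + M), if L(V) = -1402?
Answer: 20972221960/1670955365227 ≈ 0.012551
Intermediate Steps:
g(K) = -200 + 2*K**2 (g(K) = (K**2 + K**2) - 200 = 2*K**2 - 200 = -200 + 2*K**2)
(L(2123) + g((7 - 20)*13))/(-3013239/1510967 + M) = (-1402 + (-200 + 2*((7 - 20)*13)**2))/(-3013239/1510967 + 4423541) = (-1402 + (-200 + 2*(-13*13)**2))/(-3013239*1/1510967 + 4423541) = (-1402 + (-200 + 2*(-169)**2))/(-3013239/1510967 + 4423541) = (-1402 + (-200 + 2*28561))/(6683821460908/1510967) = (-1402 + (-200 + 57122))*(1510967/6683821460908) = (-1402 + 56922)*(1510967/6683821460908) = 55520*(1510967/6683821460908) = 20972221960/1670955365227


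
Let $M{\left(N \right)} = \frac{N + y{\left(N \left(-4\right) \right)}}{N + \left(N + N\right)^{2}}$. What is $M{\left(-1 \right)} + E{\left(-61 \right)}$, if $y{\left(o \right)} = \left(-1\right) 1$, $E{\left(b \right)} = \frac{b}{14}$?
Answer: $- \frac{211}{42} \approx -5.0238$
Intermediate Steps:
$E{\left(b \right)} = \frac{b}{14}$ ($E{\left(b \right)} = b \frac{1}{14} = \frac{b}{14}$)
$y{\left(o \right)} = -1$
$M{\left(N \right)} = \frac{-1 + N}{N + 4 N^{2}}$ ($M{\left(N \right)} = \frac{N - 1}{N + \left(N + N\right)^{2}} = \frac{-1 + N}{N + \left(2 N\right)^{2}} = \frac{-1 + N}{N + 4 N^{2}}$)
$M{\left(-1 \right)} + E{\left(-61 \right)} = \frac{-1 - 1}{\left(-1\right) \left(1 + 4 \left(-1\right)\right)} + \frac{1}{14} \left(-61\right) = \left(-1\right) \frac{1}{1 - 4} \left(-2\right) - \frac{61}{14} = \left(-1\right) \frac{1}{-3} \left(-2\right) - \frac{61}{14} = \left(-1\right) \left(- \frac{1}{3}\right) \left(-2\right) - \frac{61}{14} = - \frac{2}{3} - \frac{61}{14} = - \frac{211}{42}$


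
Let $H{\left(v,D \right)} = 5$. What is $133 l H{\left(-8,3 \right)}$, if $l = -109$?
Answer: $-72485$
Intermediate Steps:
$133 l H{\left(-8,3 \right)} = 133 \left(-109\right) 5 = \left(-14497\right) 5 = -72485$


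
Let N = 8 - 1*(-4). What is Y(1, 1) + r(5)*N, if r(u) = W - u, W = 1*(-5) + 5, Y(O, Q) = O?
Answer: -59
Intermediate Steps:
W = 0 (W = -5 + 5 = 0)
N = 12 (N = 8 + 4 = 12)
r(u) = -u (r(u) = 0 - u = -u)
Y(1, 1) + r(5)*N = 1 - 1*5*12 = 1 - 5*12 = 1 - 60 = -59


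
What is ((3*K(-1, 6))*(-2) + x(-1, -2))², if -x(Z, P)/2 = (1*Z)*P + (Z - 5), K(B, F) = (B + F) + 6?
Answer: 3364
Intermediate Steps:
K(B, F) = 6 + B + F
x(Z, P) = 10 - 2*Z - 2*P*Z (x(Z, P) = -2*((1*Z)*P + (Z - 5)) = -2*(Z*P + (-5 + Z)) = -2*(P*Z + (-5 + Z)) = -2*(-5 + Z + P*Z) = 10 - 2*Z - 2*P*Z)
((3*K(-1, 6))*(-2) + x(-1, -2))² = ((3*(6 - 1 + 6))*(-2) + (10 - 2*(-1) - 2*(-2)*(-1)))² = ((3*11)*(-2) + (10 + 2 - 4))² = (33*(-2) + 8)² = (-66 + 8)² = (-58)² = 3364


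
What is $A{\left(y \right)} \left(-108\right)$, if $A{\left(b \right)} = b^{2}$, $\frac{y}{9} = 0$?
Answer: $0$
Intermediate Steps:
$y = 0$ ($y = 9 \cdot 0 = 0$)
$A{\left(y \right)} \left(-108\right) = 0^{2} \left(-108\right) = 0 \left(-108\right) = 0$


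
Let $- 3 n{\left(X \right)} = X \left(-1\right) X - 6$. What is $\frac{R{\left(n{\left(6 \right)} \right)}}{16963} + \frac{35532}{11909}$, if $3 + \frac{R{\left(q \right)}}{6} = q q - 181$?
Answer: $\frac{603586764}{202012367} \approx 2.9879$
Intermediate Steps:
$n{\left(X \right)} = 2 + \frac{X^{2}}{3}$ ($n{\left(X \right)} = - \frac{X \left(-1\right) X - 6}{3} = - \frac{- X X - 6}{3} = - \frac{- X^{2} - 6}{3} = - \frac{-6 - X^{2}}{3} = 2 + \frac{X^{2}}{3}$)
$R{\left(q \right)} = -1104 + 6 q^{2}$ ($R{\left(q \right)} = -18 + 6 \left(q q - 181\right) = -18 + 6 \left(q^{2} - 181\right) = -18 + 6 \left(-181 + q^{2}\right) = -18 + \left(-1086 + 6 q^{2}\right) = -1104 + 6 q^{2}$)
$\frac{R{\left(n{\left(6 \right)} \right)}}{16963} + \frac{35532}{11909} = \frac{-1104 + 6 \left(2 + \frac{6^{2}}{3}\right)^{2}}{16963} + \frac{35532}{11909} = \left(-1104 + 6 \left(2 + \frac{1}{3} \cdot 36\right)^{2}\right) \frac{1}{16963} + 35532 \cdot \frac{1}{11909} = \left(-1104 + 6 \left(2 + 12\right)^{2}\right) \frac{1}{16963} + \frac{35532}{11909} = \left(-1104 + 6 \cdot 14^{2}\right) \frac{1}{16963} + \frac{35532}{11909} = \left(-1104 + 6 \cdot 196\right) \frac{1}{16963} + \frac{35532}{11909} = \left(-1104 + 1176\right) \frac{1}{16963} + \frac{35532}{11909} = 72 \cdot \frac{1}{16963} + \frac{35532}{11909} = \frac{72}{16963} + \frac{35532}{11909} = \frac{603586764}{202012367}$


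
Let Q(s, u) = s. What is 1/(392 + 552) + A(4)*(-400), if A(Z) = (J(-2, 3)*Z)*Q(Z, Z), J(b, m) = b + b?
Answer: 24166401/944 ≈ 25600.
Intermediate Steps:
J(b, m) = 2*b
A(Z) = -4*Z² (A(Z) = ((2*(-2))*Z)*Z = (-4*Z)*Z = -4*Z²)
1/(392 + 552) + A(4)*(-400) = 1/(392 + 552) - 4*4²*(-400) = 1/944 - 4*16*(-400) = 1/944 - 64*(-400) = 1/944 + 25600 = 24166401/944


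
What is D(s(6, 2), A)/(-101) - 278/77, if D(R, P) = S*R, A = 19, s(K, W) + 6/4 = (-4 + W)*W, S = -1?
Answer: -57003/15554 ≈ -3.6648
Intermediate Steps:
s(K, W) = -3/2 + W*(-4 + W) (s(K, W) = -3/2 + (-4 + W)*W = -3/2 + W*(-4 + W))
D(R, P) = -R
D(s(6, 2), A)/(-101) - 278/77 = -(-3/2 + 2² - 4*2)/(-101) - 278/77 = -(-3/2 + 4 - 8)*(-1/101) - 278*1/77 = -1*(-11/2)*(-1/101) - 278/77 = (11/2)*(-1/101) - 278/77 = -11/202 - 278/77 = -57003/15554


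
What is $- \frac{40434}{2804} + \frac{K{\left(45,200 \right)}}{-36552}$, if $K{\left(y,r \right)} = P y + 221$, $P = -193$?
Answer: $- \frac{90888157}{6405738} \approx -14.189$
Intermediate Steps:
$K{\left(y,r \right)} = 221 - 193 y$ ($K{\left(y,r \right)} = - 193 y + 221 = 221 - 193 y$)
$- \frac{40434}{2804} + \frac{K{\left(45,200 \right)}}{-36552} = - \frac{40434}{2804} + \frac{221 - 8685}{-36552} = \left(-40434\right) \frac{1}{2804} + \left(221 - 8685\right) \left(- \frac{1}{36552}\right) = - \frac{20217}{1402} - - \frac{1058}{4569} = - \frac{20217}{1402} + \frac{1058}{4569} = - \frac{90888157}{6405738}$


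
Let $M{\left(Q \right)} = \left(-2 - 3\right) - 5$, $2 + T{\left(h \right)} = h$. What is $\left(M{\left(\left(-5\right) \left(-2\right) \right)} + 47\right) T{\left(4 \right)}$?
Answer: $74$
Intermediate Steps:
$T{\left(h \right)} = -2 + h$
$M{\left(Q \right)} = -10$ ($M{\left(Q \right)} = -5 - 5 = -10$)
$\left(M{\left(\left(-5\right) \left(-2\right) \right)} + 47\right) T{\left(4 \right)} = \left(-10 + 47\right) \left(-2 + 4\right) = 37 \cdot 2 = 74$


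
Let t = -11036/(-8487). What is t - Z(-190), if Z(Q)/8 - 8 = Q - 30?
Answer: 14404988/8487 ≈ 1697.3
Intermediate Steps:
Z(Q) = -176 + 8*Q (Z(Q) = 64 + 8*(Q - 30) = 64 + 8*(-30 + Q) = 64 + (-240 + 8*Q) = -176 + 8*Q)
t = 11036/8487 (t = -11036*(-1/8487) = 11036/8487 ≈ 1.3003)
t - Z(-190) = 11036/8487 - (-176 + 8*(-190)) = 11036/8487 - (-176 - 1520) = 11036/8487 - 1*(-1696) = 11036/8487 + 1696 = 14404988/8487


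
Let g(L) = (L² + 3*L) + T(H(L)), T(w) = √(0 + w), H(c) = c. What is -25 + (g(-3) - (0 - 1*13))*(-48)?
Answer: -649 - 48*I*√3 ≈ -649.0 - 83.138*I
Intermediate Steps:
T(w) = √w
g(L) = √L + L² + 3*L (g(L) = (L² + 3*L) + √L = √L + L² + 3*L)
-25 + (g(-3) - (0 - 1*13))*(-48) = -25 + ((√(-3) + (-3)² + 3*(-3)) - (0 - 1*13))*(-48) = -25 + ((I*√3 + 9 - 9) - (0 - 13))*(-48) = -25 + (I*√3 - 1*(-13))*(-48) = -25 + (I*√3 + 13)*(-48) = -25 + (13 + I*√3)*(-48) = -25 + (-624 - 48*I*√3) = -649 - 48*I*√3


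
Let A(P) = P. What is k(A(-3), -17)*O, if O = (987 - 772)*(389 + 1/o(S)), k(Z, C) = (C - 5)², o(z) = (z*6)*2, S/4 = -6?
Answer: 2914486465/72 ≈ 4.0479e+7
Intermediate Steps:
S = -24 (S = 4*(-6) = -24)
o(z) = 12*z (o(z) = (6*z)*2 = 12*z)
k(Z, C) = (-5 + C)²
O = 24086665/288 (O = (987 - 772)*(389 + 1/(12*(-24))) = 215*(389 + 1/(-288)) = 215*(389 - 1/288) = 215*(112031/288) = 24086665/288 ≈ 83634.)
k(A(-3), -17)*O = (-5 - 17)²*(24086665/288) = (-22)²*(24086665/288) = 484*(24086665/288) = 2914486465/72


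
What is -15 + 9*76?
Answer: 669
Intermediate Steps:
-15 + 9*76 = -15 + 684 = 669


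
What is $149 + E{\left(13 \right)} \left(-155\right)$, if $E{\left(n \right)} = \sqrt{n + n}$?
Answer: $149 - 155 \sqrt{26} \approx -641.35$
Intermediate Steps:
$E{\left(n \right)} = \sqrt{2} \sqrt{n}$ ($E{\left(n \right)} = \sqrt{2 n} = \sqrt{2} \sqrt{n}$)
$149 + E{\left(13 \right)} \left(-155\right) = 149 + \sqrt{2} \sqrt{13} \left(-155\right) = 149 + \sqrt{26} \left(-155\right) = 149 - 155 \sqrt{26}$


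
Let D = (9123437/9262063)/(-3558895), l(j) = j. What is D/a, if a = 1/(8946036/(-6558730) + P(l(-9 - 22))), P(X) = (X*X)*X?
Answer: 891360120907774321/108096756496603055525 ≈ 0.0082459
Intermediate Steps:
P(X) = X**3 (P(X) = X**2*X = X**3)
D = -9123437/32962709700385 (D = (9123437*(1/9262063))*(-1/3558895) = (9123437/9262063)*(-1/3558895) = -9123437/32962709700385 ≈ -2.7678e-7)
a = -3279365/97700035733 (a = 1/(8946036/(-6558730) + (-9 - 22)**3) = 1/(8946036*(-1/6558730) + (-31)**3) = 1/(-4473018/3279365 - 29791) = 1/(-97700035733/3279365) = -3279365/97700035733 ≈ -3.3566e-5)
D/a = -9123437/(32962709700385*(-3279365/97700035733)) = -9123437/32962709700385*(-97700035733/3279365) = 891360120907774321/108096756496603055525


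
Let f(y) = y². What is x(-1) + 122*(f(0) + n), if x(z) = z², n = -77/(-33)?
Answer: 857/3 ≈ 285.67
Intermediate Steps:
n = 7/3 (n = -77*(-1/33) = 7/3 ≈ 2.3333)
x(-1) + 122*(f(0) + n) = (-1)² + 122*(0² + 7/3) = 1 + 122*(0 + 7/3) = 1 + 122*(7/3) = 1 + 854/3 = 857/3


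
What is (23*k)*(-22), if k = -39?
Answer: 19734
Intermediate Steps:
(23*k)*(-22) = (23*(-39))*(-22) = -897*(-22) = 19734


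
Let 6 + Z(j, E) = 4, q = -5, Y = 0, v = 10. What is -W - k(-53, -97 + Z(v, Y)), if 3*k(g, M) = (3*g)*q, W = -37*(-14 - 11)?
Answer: -1190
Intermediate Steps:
W = 925 (W = -37*(-25) = 925)
Z(j, E) = -2 (Z(j, E) = -6 + 4 = -2)
k(g, M) = -5*g (k(g, M) = ((3*g)*(-5))/3 = (-15*g)/3 = -5*g)
-W - k(-53, -97 + Z(v, Y)) = -1*925 - (-5)*(-53) = -925 - 1*265 = -925 - 265 = -1190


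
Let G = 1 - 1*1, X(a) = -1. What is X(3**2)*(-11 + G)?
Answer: 11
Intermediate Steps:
G = 0 (G = 1 - 1 = 0)
X(3**2)*(-11 + G) = -(-11 + 0) = -1*(-11) = 11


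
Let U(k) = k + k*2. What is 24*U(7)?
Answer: 504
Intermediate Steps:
U(k) = 3*k (U(k) = k + 2*k = 3*k)
24*U(7) = 24*(3*7) = 24*21 = 504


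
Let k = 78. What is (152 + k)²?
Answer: 52900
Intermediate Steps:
(152 + k)² = (152 + 78)² = 230² = 52900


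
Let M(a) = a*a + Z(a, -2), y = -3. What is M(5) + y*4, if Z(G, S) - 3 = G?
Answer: 21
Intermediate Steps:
Z(G, S) = 3 + G
M(a) = 3 + a + a² (M(a) = a*a + (3 + a) = a² + (3 + a) = 3 + a + a²)
M(5) + y*4 = (3 + 5 + 5²) - 3*4 = (3 + 5 + 25) - 12 = 33 - 12 = 21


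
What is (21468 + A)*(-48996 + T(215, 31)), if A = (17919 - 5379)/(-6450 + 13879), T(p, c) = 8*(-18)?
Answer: -412513002720/391 ≈ -1.0550e+9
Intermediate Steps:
T(p, c) = -144
A = 660/391 (A = 12540/7429 = 12540*(1/7429) = 660/391 ≈ 1.6880)
(21468 + A)*(-48996 + T(215, 31)) = (21468 + 660/391)*(-48996 - 144) = (8394648/391)*(-49140) = -412513002720/391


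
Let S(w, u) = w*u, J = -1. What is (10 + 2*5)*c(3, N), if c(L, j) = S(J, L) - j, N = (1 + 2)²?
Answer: -240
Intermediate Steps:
S(w, u) = u*w
N = 9 (N = 3² = 9)
c(L, j) = -L - j (c(L, j) = L*(-1) - j = -L - j)
(10 + 2*5)*c(3, N) = (10 + 2*5)*(-1*3 - 1*9) = (10 + 10)*(-3 - 9) = 20*(-12) = -240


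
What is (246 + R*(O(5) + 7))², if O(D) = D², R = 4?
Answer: 139876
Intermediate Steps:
(246 + R*(O(5) + 7))² = (246 + 4*(5² + 7))² = (246 + 4*(25 + 7))² = (246 + 4*32)² = (246 + 128)² = 374² = 139876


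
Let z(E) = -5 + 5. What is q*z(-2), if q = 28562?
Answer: 0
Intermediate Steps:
z(E) = 0
q*z(-2) = 28562*0 = 0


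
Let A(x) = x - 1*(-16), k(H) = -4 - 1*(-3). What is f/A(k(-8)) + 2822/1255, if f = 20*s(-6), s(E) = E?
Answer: -7218/1255 ≈ -5.7514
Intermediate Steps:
k(H) = -1 (k(H) = -4 + 3 = -1)
A(x) = 16 + x (A(x) = x + 16 = 16 + x)
f = -120 (f = 20*(-6) = -120)
f/A(k(-8)) + 2822/1255 = -120/(16 - 1) + 2822/1255 = -120/15 + 2822*(1/1255) = -120*1/15 + 2822/1255 = -8 + 2822/1255 = -7218/1255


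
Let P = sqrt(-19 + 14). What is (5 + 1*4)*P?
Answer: 9*I*sqrt(5) ≈ 20.125*I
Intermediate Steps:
P = I*sqrt(5) (P = sqrt(-5) = I*sqrt(5) ≈ 2.2361*I)
(5 + 1*4)*P = (5 + 1*4)*(I*sqrt(5)) = (5 + 4)*(I*sqrt(5)) = 9*(I*sqrt(5)) = 9*I*sqrt(5)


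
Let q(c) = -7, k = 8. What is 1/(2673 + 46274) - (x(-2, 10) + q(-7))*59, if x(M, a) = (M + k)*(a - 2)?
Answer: -118402792/48947 ≈ -2419.0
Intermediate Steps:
x(M, a) = (-2 + a)*(8 + M) (x(M, a) = (M + 8)*(a - 2) = (8 + M)*(-2 + a) = (-2 + a)*(8 + M))
1/(2673 + 46274) - (x(-2, 10) + q(-7))*59 = 1/(2673 + 46274) - ((-16 - 2*(-2) + 8*10 - 2*10) - 7)*59 = 1/48947 - ((-16 + 4 + 80 - 20) - 7)*59 = 1/48947 - (48 - 7)*59 = 1/48947 - 41*59 = 1/48947 - 1*2419 = 1/48947 - 2419 = -118402792/48947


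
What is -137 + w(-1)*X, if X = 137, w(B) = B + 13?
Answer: 1507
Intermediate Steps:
w(B) = 13 + B
-137 + w(-1)*X = -137 + (13 - 1)*137 = -137 + 12*137 = -137 + 1644 = 1507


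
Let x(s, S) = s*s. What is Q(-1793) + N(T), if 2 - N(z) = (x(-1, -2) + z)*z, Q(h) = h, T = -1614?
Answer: -2605173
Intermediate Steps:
x(s, S) = s²
N(z) = 2 - z*(1 + z) (N(z) = 2 - ((-1)² + z)*z = 2 - (1 + z)*z = 2 - z*(1 + z))
Q(-1793) + N(T) = -1793 + (2 - 1*(-1614) - 1*(-1614)²) = -1793 + (2 + 1614 - 1*2604996) = -1793 + (2 + 1614 - 2604996) = -1793 - 2603380 = -2605173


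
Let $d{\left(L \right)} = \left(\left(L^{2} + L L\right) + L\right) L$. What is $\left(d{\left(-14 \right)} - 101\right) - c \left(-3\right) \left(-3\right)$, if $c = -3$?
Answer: $-5366$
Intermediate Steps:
$d{\left(L \right)} = L \left(L + 2 L^{2}\right)$ ($d{\left(L \right)} = \left(\left(L^{2} + L^{2}\right) + L\right) L = \left(2 L^{2} + L\right) L = \left(L + 2 L^{2}\right) L = L \left(L + 2 L^{2}\right)$)
$\left(d{\left(-14 \right)} - 101\right) - c \left(-3\right) \left(-3\right) = \left(\left(-14\right)^{2} \left(1 + 2 \left(-14\right)\right) - 101\right) - \left(-3\right) \left(-3\right) \left(-3\right) = \left(196 \left(1 - 28\right) - 101\right) - 9 \left(-3\right) = \left(196 \left(-27\right) - 101\right) - -27 = \left(-5292 - 101\right) + 27 = -5393 + 27 = -5366$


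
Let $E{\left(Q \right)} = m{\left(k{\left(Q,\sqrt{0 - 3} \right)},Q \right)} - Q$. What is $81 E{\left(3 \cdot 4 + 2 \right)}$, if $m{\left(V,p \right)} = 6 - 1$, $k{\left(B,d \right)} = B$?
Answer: $-729$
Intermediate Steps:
$m{\left(V,p \right)} = 5$ ($m{\left(V,p \right)} = 6 - 1 = 5$)
$E{\left(Q \right)} = 5 - Q$
$81 E{\left(3 \cdot 4 + 2 \right)} = 81 \left(5 - \left(3 \cdot 4 + 2\right)\right) = 81 \left(5 - \left(12 + 2\right)\right) = 81 \left(5 - 14\right) = 81 \left(-9\right) = -729$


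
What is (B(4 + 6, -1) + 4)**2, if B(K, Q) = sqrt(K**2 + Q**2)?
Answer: (4 + sqrt(101))**2 ≈ 197.40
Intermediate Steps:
(B(4 + 6, -1) + 4)**2 = (sqrt((4 + 6)**2 + (-1)**2) + 4)**2 = (sqrt(10**2 + 1) + 4)**2 = (sqrt(100 + 1) + 4)**2 = (sqrt(101) + 4)**2 = (4 + sqrt(101))**2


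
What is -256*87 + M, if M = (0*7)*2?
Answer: -22272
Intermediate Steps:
M = 0 (M = 0*2 = 0)
-256*87 + M = -256*87 + 0 = -22272 + 0 = -22272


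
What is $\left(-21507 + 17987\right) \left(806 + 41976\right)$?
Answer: $-150592640$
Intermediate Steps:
$\left(-21507 + 17987\right) \left(806 + 41976\right) = \left(-3520\right) 42782 = -150592640$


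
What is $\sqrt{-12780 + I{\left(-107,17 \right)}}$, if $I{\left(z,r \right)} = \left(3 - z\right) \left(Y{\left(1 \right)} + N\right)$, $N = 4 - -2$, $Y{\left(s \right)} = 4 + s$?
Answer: $i \sqrt{11570} \approx 107.56 i$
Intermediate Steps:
$N = 6$ ($N = 4 + 2 = 6$)
$I{\left(z,r \right)} = 33 - 11 z$ ($I{\left(z,r \right)} = \left(3 - z\right) \left(\left(4 + 1\right) + 6\right) = \left(3 - z\right) \left(5 + 6\right) = \left(3 - z\right) 11 = 33 - 11 z$)
$\sqrt{-12780 + I{\left(-107,17 \right)}} = \sqrt{-12780 + \left(33 - -1177\right)} = \sqrt{-12780 + \left(33 + 1177\right)} = \sqrt{-12780 + 1210} = \sqrt{-11570} = i \sqrt{11570}$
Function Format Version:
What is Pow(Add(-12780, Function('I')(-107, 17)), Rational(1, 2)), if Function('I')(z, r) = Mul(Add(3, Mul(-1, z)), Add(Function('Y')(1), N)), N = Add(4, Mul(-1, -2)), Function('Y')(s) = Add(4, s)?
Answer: Mul(I, Pow(11570, Rational(1, 2))) ≈ Mul(107.56, I)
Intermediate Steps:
N = 6 (N = Add(4, 2) = 6)
Function('I')(z, r) = Add(33, Mul(-11, z)) (Function('I')(z, r) = Mul(Add(3, Mul(-1, z)), Add(Add(4, 1), 6)) = Mul(Add(3, Mul(-1, z)), Add(5, 6)) = Mul(Add(3, Mul(-1, z)), 11) = Add(33, Mul(-11, z)))
Pow(Add(-12780, Function('I')(-107, 17)), Rational(1, 2)) = Pow(Add(-12780, Add(33, Mul(-11, -107))), Rational(1, 2)) = Pow(Add(-12780, Add(33, 1177)), Rational(1, 2)) = Pow(Add(-12780, 1210), Rational(1, 2)) = Pow(-11570, Rational(1, 2)) = Mul(I, Pow(11570, Rational(1, 2)))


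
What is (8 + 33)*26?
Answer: 1066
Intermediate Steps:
(8 + 33)*26 = 41*26 = 1066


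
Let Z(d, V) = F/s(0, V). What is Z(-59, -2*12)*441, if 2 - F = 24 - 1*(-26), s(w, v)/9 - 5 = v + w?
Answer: 2352/19 ≈ 123.79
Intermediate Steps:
s(w, v) = 45 + 9*v + 9*w (s(w, v) = 45 + 9*(v + w) = 45 + (9*v + 9*w) = 45 + 9*v + 9*w)
F = -48 (F = 2 - (24 - 1*(-26)) = 2 - (24 + 26) = 2 - 1*50 = 2 - 50 = -48)
Z(d, V) = -48/(45 + 9*V) (Z(d, V) = -48/(45 + 9*V + 9*0) = -48/(45 + 9*V + 0) = -48/(45 + 9*V))
Z(-59, -2*12)*441 = -16/(15 + 3*(-2*12))*441 = -16/(15 + 3*(-24))*441 = -16/(15 - 72)*441 = -16/(-57)*441 = -16*(-1/57)*441 = (16/57)*441 = 2352/19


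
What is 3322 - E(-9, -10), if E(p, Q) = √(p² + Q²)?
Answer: 3322 - √181 ≈ 3308.5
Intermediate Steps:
E(p, Q) = √(Q² + p²)
3322 - E(-9, -10) = 3322 - √((-10)² + (-9)²) = 3322 - √(100 + 81) = 3322 - √181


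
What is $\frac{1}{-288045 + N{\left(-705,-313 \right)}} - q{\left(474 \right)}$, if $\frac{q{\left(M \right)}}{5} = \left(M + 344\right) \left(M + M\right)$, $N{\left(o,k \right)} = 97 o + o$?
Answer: $- \frac{1384726678201}{357135} \approx -3.8773 \cdot 10^{6}$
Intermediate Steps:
$N{\left(o,k \right)} = 98 o$
$q{\left(M \right)} = 10 M \left(344 + M\right)$ ($q{\left(M \right)} = 5 \left(M + 344\right) \left(M + M\right) = 5 \left(344 + M\right) 2 M = 5 \cdot 2 M \left(344 + M\right) = 10 M \left(344 + M\right)$)
$\frac{1}{-288045 + N{\left(-705,-313 \right)}} - q{\left(474 \right)} = \frac{1}{-288045 + 98 \left(-705\right)} - 10 \cdot 474 \left(344 + 474\right) = \frac{1}{-288045 - 69090} - 10 \cdot 474 \cdot 818 = \frac{1}{-357135} - 3877320 = - \frac{1}{357135} - 3877320 = - \frac{1384726678201}{357135}$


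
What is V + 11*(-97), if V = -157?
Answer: -1224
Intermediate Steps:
V + 11*(-97) = -157 + 11*(-97) = -157 - 1067 = -1224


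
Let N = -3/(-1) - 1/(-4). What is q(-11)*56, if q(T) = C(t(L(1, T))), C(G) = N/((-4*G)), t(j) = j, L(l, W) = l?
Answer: -91/2 ≈ -45.500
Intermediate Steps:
N = 13/4 (N = -3*(-1) - 1*(-1/4) = 3 + 1/4 = 13/4 ≈ 3.2500)
C(G) = -13/(16*G) (C(G) = 13/(4*((-4*G))) = 13*(-1/(4*G))/4 = -13/(16*G))
q(T) = -13/16 (q(T) = -13/16/1 = -13/16*1 = -13/16)
q(-11)*56 = -13/16*56 = -91/2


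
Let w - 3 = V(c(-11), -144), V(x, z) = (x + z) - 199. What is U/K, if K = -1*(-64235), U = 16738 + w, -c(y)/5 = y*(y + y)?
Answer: 15188/64235 ≈ 0.23644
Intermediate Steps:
c(y) = -10*y**2 (c(y) = -5*y*(y + y) = -5*y*2*y = -10*y**2)
V(x, z) = -199 + x + z
w = -1550 (w = 3 + (-199 - 10*(-11)**2 - 144) = 3 + (-199 - 10*121 - 144) = 3 + (-199 - 1210 - 144) = 3 - 1553 = -1550)
U = 15188 (U = 16738 - 1550 = 15188)
K = 64235
U/K = 15188/64235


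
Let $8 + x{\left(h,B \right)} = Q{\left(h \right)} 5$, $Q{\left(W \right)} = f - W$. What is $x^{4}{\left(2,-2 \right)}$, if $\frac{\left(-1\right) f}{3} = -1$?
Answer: $81$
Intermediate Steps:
$f = 3$ ($f = \left(-3\right) \left(-1\right) = 3$)
$Q{\left(W \right)} = 3 - W$
$x{\left(h,B \right)} = 7 - 5 h$ ($x{\left(h,B \right)} = -8 + \left(3 - h\right) 5 = -8 - \left(-15 + 5 h\right) = 7 - 5 h$)
$x^{4}{\left(2,-2 \right)} = \left(7 - 10\right)^{4} = \left(-3\right)^{4} = 81$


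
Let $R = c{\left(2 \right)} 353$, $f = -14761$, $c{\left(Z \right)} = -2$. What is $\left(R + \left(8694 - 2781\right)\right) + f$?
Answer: $-9554$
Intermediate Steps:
$R = -706$ ($R = \left(-2\right) 353 = -706$)
$\left(R + \left(8694 - 2781\right)\right) + f = \left(-706 + \left(8694 - 2781\right)\right) - 14761 = \left(-706 + 5913\right) - 14761 = 5207 - 14761 = -9554$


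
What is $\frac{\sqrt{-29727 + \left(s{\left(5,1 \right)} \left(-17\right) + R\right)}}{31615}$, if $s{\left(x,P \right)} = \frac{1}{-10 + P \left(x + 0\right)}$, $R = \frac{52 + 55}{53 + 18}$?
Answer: $\frac{i \sqrt{3745726765}}{11223325} \approx 0.0054531 i$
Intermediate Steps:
$R = \frac{107}{71} \approx 1.507$
$s{\left(x,P \right)} = \frac{1}{-10 + P x}$
$\frac{\sqrt{-29727 + \left(s{\left(5,1 \right)} \left(-17\right) + R\right)}}{31615} = \frac{\sqrt{-29727 + \left(\frac{1}{-10 + 1 \cdot 5} \left(-17\right) + \frac{107}{71}\right)}}{31615} = \sqrt{-29727 + \left(\frac{1}{-10 + 5} \left(-17\right) + \frac{107}{71}\right)} \frac{1}{31615} = \sqrt{-29727 + \left(\frac{1}{-5} \left(-17\right) + \frac{107}{71}\right)} \frac{1}{31615} = \sqrt{-29727 + \left(\left(- \frac{1}{5}\right) \left(-17\right) + \frac{107}{71}\right)} \frac{1}{31615} = \sqrt{-29727 + \left(\frac{17}{5} + \frac{107}{71}\right)} \frac{1}{31615} = \sqrt{-29727 + \frac{1742}{355}} \cdot \frac{1}{31615} = \sqrt{- \frac{10551343}{355}} \cdot \frac{1}{31615} = \frac{i \sqrt{3745726765}}{355} \cdot \frac{1}{31615} = \frac{i \sqrt{3745726765}}{11223325}$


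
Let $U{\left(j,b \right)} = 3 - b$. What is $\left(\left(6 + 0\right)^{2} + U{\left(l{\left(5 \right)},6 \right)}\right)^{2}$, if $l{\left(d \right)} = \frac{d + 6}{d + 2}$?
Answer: $1089$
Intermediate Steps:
$l{\left(d \right)} = \frac{6 + d}{2 + d}$
$\left(\left(6 + 0\right)^{2} + U{\left(l{\left(5 \right)},6 \right)}\right)^{2} = \left(\left(6 + 0\right)^{2} + \left(3 - 6\right)\right)^{2} = \left(6^{2} + \left(3 - 6\right)\right)^{2} = \left(36 - 3\right)^{2} = 33^{2} = 1089$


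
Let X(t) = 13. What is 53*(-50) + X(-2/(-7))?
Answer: -2637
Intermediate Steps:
53*(-50) + X(-2/(-7)) = 53*(-50) + 13 = -2650 + 13 = -2637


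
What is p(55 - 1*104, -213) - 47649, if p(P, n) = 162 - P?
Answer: -47438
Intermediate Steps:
p(55 - 1*104, -213) - 47649 = (162 - (55 - 1*104)) - 47649 = (162 - (55 - 104)) - 47649 = (162 - 1*(-49)) - 47649 = (162 + 49) - 47649 = 211 - 47649 = -47438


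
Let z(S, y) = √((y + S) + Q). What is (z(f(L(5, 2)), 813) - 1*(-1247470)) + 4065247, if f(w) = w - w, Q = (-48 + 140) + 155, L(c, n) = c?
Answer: 5312717 + 2*√265 ≈ 5.3128e+6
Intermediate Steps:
Q = 247 (Q = 92 + 155 = 247)
f(w) = 0
z(S, y) = √(247 + S + y) (z(S, y) = √((y + S) + 247) = √((S + y) + 247) = √(247 + S + y))
(z(f(L(5, 2)), 813) - 1*(-1247470)) + 4065247 = (√(247 + 0 + 813) - 1*(-1247470)) + 4065247 = (√1060 + 1247470) + 4065247 = (2*√265 + 1247470) + 4065247 = (1247470 + 2*√265) + 4065247 = 5312717 + 2*√265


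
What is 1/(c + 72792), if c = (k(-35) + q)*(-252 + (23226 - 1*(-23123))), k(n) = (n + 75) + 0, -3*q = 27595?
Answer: -3/1266296699 ≈ -2.3691e-9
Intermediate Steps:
q = -27595/3 (q = -1/3*27595 = -27595/3 ≈ -9198.3)
k(n) = 75 + n (k(n) = (75 + n) + 0 = 75 + n)
c = -1266515075/3 (c = ((75 - 35) - 27595/3)*(-252 + (23226 - 1*(-23123))) = (40 - 27595/3)*(-252 + (23226 + 23123)) = -27475*(-252 + 46349)/3 = -27475/3*46097 = -1266515075/3 ≈ -4.2217e+8)
1/(c + 72792) = 1/(-1266515075/3 + 72792) = 1/(-1266296699/3) = -3/1266296699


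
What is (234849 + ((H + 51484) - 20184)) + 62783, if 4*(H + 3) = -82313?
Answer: 1233403/4 ≈ 3.0835e+5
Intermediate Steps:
H = -82325/4 (H = -3 + (¼)*(-82313) = -3 - 82313/4 = -82325/4 ≈ -20581.)
(234849 + ((H + 51484) - 20184)) + 62783 = (234849 + ((-82325/4 + 51484) - 20184)) + 62783 = (234849 + (123611/4 - 20184)) + 62783 = (234849 + 42875/4) + 62783 = 982271/4 + 62783 = 1233403/4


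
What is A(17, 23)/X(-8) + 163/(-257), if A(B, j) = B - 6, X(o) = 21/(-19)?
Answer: -57136/5397 ≈ -10.587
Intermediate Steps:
X(o) = -21/19 (X(o) = 21*(-1/19) = -21/19)
A(B, j) = -6 + B
A(17, 23)/X(-8) + 163/(-257) = (-6 + 17)/(-21/19) + 163/(-257) = 11*(-19/21) + 163*(-1/257) = -209/21 - 163/257 = -57136/5397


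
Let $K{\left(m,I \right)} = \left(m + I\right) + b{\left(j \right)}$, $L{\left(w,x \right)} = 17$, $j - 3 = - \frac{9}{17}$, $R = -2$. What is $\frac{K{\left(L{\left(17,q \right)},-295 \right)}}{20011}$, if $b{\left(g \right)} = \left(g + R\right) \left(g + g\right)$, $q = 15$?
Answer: $- \frac{79670}{5783179} \approx -0.013776$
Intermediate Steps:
$j = \frac{42}{17}$ ($j = 3 - \frac{9}{17} = \frac{42}{17} \approx 2.4706$)
$b{\left(g \right)} = 2 g \left(-2 + g\right)$ ($b{\left(g \right)} = \left(g - 2\right) \left(g + g\right) = \left(-2 + g\right) 2 g = 2 g \left(-2 + g\right)$)
$K{\left(m,I \right)} = \frac{672}{289} + I + m$ ($K{\left(m,I \right)} = \left(m + I\right) + 2 \cdot \frac{42}{17} \left(-2 + \frac{42}{17}\right) = \left(I + m\right) + 2 \cdot \frac{42}{17} \cdot \frac{8}{17} = \left(I + m\right) + \frac{672}{289} = \frac{672}{289} + I + m$)
$\frac{K{\left(L{\left(17,q \right)},-295 \right)}}{20011} = \frac{\frac{672}{289} - 295 + 17}{20011} = \left(- \frac{79670}{289}\right) \frac{1}{20011} = - \frac{79670}{5783179}$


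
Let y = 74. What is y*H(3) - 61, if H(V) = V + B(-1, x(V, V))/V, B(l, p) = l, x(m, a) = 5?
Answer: 409/3 ≈ 136.33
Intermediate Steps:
H(V) = V - 1/V
y*H(3) - 61 = 74*(3 - 1/3) - 61 = 74*(3 - 1*⅓) - 61 = 74*(3 - ⅓) - 61 = 74*(8/3) - 61 = 592/3 - 61 = 409/3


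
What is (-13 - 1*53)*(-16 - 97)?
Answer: 7458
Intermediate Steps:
(-13 - 1*53)*(-16 - 97) = (-13 - 53)*(-113) = -66*(-113) = 7458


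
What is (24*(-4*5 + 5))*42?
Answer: -15120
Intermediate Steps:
(24*(-4*5 + 5))*42 = (24*(-20 + 5))*42 = (24*(-15))*42 = -360*42 = -15120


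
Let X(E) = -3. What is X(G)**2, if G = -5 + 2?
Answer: 9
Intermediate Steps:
G = -3
X(G)**2 = (-3)**2 = 9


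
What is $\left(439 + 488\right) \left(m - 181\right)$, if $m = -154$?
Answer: $-310545$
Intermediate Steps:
$\left(439 + 488\right) \left(m - 181\right) = \left(439 + 488\right) \left(-154 - 181\right) = 927 \left(-335\right) = -310545$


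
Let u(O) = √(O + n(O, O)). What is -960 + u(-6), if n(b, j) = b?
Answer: -960 + 2*I*√3 ≈ -960.0 + 3.4641*I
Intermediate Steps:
u(O) = √2*√O (u(O) = √(O + O) = √(2*O) = √2*√O)
-960 + u(-6) = -960 + √2*√(-6) = -960 + √2*(I*√6) = -960 + 2*I*√3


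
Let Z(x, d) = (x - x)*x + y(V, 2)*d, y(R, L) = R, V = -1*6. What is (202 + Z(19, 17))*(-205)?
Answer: -20500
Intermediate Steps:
V = -6
Z(x, d) = -6*d (Z(x, d) = (x - x)*x - 6*d = 0*x - 6*d = 0 - 6*d = -6*d)
(202 + Z(19, 17))*(-205) = (202 - 6*17)*(-205) = (202 - 102)*(-205) = 100*(-205) = -20500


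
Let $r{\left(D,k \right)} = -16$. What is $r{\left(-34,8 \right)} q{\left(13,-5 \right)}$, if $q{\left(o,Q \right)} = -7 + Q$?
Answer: $192$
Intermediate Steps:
$r{\left(-34,8 \right)} q{\left(13,-5 \right)} = - 16 \left(-7 - 5\right) = \left(-16\right) \left(-12\right) = 192$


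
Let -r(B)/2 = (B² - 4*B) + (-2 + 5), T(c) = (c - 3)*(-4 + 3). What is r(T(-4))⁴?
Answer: 5308416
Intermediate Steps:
T(c) = 3 - c (T(c) = (-3 + c)*(-1) = 3 - c)
r(B) = -6 - 2*B² + 8*B (r(B) = -2*((B² - 4*B) + (-2 + 5)) = -2*((B² - 4*B) + 3) = -2*(3 + B² - 4*B) = -6 - 2*B² + 8*B)
r(T(-4))⁴ = (-6 - 2*(3 - 1*(-4))² + 8*(3 - 1*(-4)))⁴ = (-6 - 2*(3 + 4)² + 8*(3 + 4))⁴ = (-6 - 2*7² + 8*7)⁴ = (-6 - 2*49 + 56)⁴ = (-6 - 98 + 56)⁴ = (-48)⁴ = 5308416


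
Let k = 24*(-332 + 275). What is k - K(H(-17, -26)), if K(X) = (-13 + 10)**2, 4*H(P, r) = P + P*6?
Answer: -1377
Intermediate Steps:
k = -1368 (k = 24*(-57) = -1368)
H(P, r) = 7*P/4 (H(P, r) = (P + P*6)/4 = (P + 6*P)/4 = (7*P)/4 = 7*P/4)
K(X) = 9 (K(X) = (-3)**2 = 9)
k - K(H(-17, -26)) = -1368 - 1*9 = -1368 - 9 = -1377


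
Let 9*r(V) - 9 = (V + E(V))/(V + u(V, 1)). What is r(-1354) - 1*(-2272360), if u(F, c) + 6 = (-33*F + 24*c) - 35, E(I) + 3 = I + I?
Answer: 295254680458/129933 ≈ 2.2724e+6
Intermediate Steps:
E(I) = -3 + 2*I (E(I) = -3 + (I + I) = -3 + 2*I)
u(F, c) = -41 - 33*F + 24*c (u(F, c) = -6 + ((-33*F + 24*c) - 35) = -6 + (-35 - 33*F + 24*c) = -41 - 33*F + 24*c)
r(V) = 1 + (-3 + 3*V)/(9*(-17 - 32*V)) (r(V) = 1 + ((V + (-3 + 2*V))/(V + (-41 - 33*V + 24*1)))/9 = 1 + ((-3 + 3*V)/(V + (-41 - 33*V + 24)))/9 = 1 + ((-3 + 3*V)/(V + (-17 - 33*V)))/9 = 1 + ((-3 + 3*V)/(-17 - 32*V))/9 = 1 + (-3 + 3*V)/(9*(-17 - 32*V)))
r(-1354) - 1*(-2272360) = (52 + 95*(-1354))/(3*(17 + 32*(-1354))) - 1*(-2272360) = (52 - 128630)/(3*(17 - 43328)) + 2272360 = (⅓)*(-128578)/(-43311) + 2272360 = (⅓)*(-1/43311)*(-128578) + 2272360 = 128578/129933 + 2272360 = 295254680458/129933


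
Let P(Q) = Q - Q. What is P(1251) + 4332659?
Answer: 4332659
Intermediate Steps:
P(Q) = 0
P(1251) + 4332659 = 0 + 4332659 = 4332659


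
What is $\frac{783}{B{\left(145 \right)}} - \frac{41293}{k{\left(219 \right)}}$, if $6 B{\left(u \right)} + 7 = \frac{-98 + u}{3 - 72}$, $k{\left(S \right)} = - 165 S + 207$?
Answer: $- \frac{5812303523}{9520920} \approx -610.48$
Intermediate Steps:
$k{\left(S \right)} = 207 - 165 S$
$B{\left(u \right)} = - \frac{385}{414} - \frac{u}{414}$ ($B{\left(u \right)} = - \frac{7}{6} + \frac{\left(-98 + u\right) \frac{1}{3 - 72}}{6} = - \frac{7}{6} + \frac{\left(-98 + u\right) \frac{1}{-69}}{6} = - \frac{7}{6} + \frac{\left(-98 + u\right) \left(- \frac{1}{69}\right)}{6} = - \frac{7}{6} + \frac{\frac{98}{69} - \frac{u}{69}}{6} = - \frac{7}{6} - \left(- \frac{49}{207} + \frac{u}{414}\right) = - \frac{385}{414} - \frac{u}{414}$)
$\frac{783}{B{\left(145 \right)}} - \frac{41293}{k{\left(219 \right)}} = \frac{783}{- \frac{385}{414} - \frac{145}{414}} - \frac{41293}{207 - 36135} = \frac{783}{- \frac{265}{207}} - \frac{41293}{-35928} = 783 \left(- \frac{207}{265}\right) - - \frac{41293}{35928} = - \frac{162081}{265} + \frac{41293}{35928} = - \frac{5812303523}{9520920}$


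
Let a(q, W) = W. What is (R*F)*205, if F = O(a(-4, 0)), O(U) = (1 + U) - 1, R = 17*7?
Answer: 0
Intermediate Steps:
R = 119
O(U) = U
F = 0
(R*F)*205 = (119*0)*205 = 0*205 = 0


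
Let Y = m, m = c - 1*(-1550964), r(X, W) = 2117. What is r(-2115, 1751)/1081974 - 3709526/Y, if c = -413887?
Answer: -4011203492315/1230287749998 ≈ -3.2604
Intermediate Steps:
m = 1137077 (m = -413887 - 1*(-1550964) = -413887 + 1550964 = 1137077)
Y = 1137077
r(-2115, 1751)/1081974 - 3709526/Y = 2117/1081974 - 3709526/1137077 = -4011203492315/1230287749998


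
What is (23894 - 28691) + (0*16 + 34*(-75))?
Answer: -7347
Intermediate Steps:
(23894 - 28691) + (0*16 + 34*(-75)) = -4797 + (0 - 2550) = -4797 - 2550 = -7347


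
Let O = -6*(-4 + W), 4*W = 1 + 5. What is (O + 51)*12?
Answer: 792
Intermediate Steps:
W = 3/2 (W = (1 + 5)/4 = (¼)*6 = 3/2 ≈ 1.5000)
O = 15 (O = -6*(-4 + 3/2) = -6*(-5/2) = 15)
(O + 51)*12 = (15 + 51)*12 = 66*12 = 792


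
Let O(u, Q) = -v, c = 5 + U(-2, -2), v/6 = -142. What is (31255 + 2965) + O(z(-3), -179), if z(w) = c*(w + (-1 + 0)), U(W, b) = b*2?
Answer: 35072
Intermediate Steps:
U(W, b) = 2*b
v = -852 (v = 6*(-142) = -852)
c = 1 (c = 5 + 2*(-2) = 5 - 4 = 1)
z(w) = -1 + w (z(w) = 1*(w + (-1 + 0)) = 1*(w - 1) = 1*(-1 + w) = -1 + w)
O(u, Q) = 852 (O(u, Q) = -1*(-852) = 852)
(31255 + 2965) + O(z(-3), -179) = (31255 + 2965) + 852 = 34220 + 852 = 35072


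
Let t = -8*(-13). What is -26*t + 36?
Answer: -2668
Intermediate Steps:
t = 104
-26*t + 36 = -26*104 + 36 = -2704 + 36 = -2668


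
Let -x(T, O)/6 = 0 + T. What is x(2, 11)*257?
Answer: -3084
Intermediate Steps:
x(T, O) = -6*T (x(T, O) = -6*(0 + T) = -6*T)
x(2, 11)*257 = -6*2*257 = -12*257 = -3084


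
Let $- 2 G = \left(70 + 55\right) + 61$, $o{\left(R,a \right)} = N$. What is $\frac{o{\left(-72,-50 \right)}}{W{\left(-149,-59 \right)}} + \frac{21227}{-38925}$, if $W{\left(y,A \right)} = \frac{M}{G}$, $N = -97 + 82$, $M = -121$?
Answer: $- \frac{56868842}{4709925} \approx -12.074$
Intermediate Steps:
$N = -15$
$o{\left(R,a \right)} = -15$
$G = -93$ ($G = - \frac{\left(70 + 55\right) + 61}{2} = - \frac{125 + 61}{2} = \left(- \frac{1}{2}\right) 186 = -93$)
$W{\left(y,A \right)} = \frac{121}{93}$ ($W{\left(y,A \right)} = - \frac{121}{-93} = \left(-121\right) \left(- \frac{1}{93}\right) = \frac{121}{93}$)
$\frac{o{\left(-72,-50 \right)}}{W{\left(-149,-59 \right)}} + \frac{21227}{-38925} = - \frac{15}{\frac{121}{93}} + \frac{21227}{-38925} = \left(-15\right) \frac{93}{121} + 21227 \left(- \frac{1}{38925}\right) = - \frac{1395}{121} - \frac{21227}{38925} = - \frac{56868842}{4709925}$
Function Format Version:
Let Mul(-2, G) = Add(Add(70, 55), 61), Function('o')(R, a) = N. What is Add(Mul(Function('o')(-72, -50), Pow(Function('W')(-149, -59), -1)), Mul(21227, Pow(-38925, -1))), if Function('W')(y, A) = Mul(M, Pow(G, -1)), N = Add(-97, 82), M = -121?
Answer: Rational(-56868842, 4709925) ≈ -12.074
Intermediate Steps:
N = -15
Function('o')(R, a) = -15
G = -93 (G = Mul(Rational(-1, 2), Add(Add(70, 55), 61)) = Mul(Rational(-1, 2), Add(125, 61)) = Mul(Rational(-1, 2), 186) = -93)
Function('W')(y, A) = Rational(121, 93) (Function('W')(y, A) = Mul(-121, Pow(-93, -1)) = Mul(-121, Rational(-1, 93)) = Rational(121, 93))
Add(Mul(Function('o')(-72, -50), Pow(Function('W')(-149, -59), -1)), Mul(21227, Pow(-38925, -1))) = Add(Mul(-15, Pow(Rational(121, 93), -1)), Mul(21227, Pow(-38925, -1))) = Add(Mul(-15, Rational(93, 121)), Mul(21227, Rational(-1, 38925))) = Add(Rational(-1395, 121), Rational(-21227, 38925)) = Rational(-56868842, 4709925)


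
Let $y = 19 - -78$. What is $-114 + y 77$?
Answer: $7355$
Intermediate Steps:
$y = 97$ ($y = 19 + 78 = 97$)
$-114 + y 77 = -114 + 97 \cdot 77 = -114 + 7469 = 7355$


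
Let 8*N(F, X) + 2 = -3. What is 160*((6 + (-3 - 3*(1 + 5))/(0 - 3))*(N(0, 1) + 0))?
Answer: -1300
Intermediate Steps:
N(F, X) = -5/8 (N(F, X) = -¼ + (⅛)*(-3) = -¼ - 3/8 = -5/8)
160*((6 + (-3 - 3*(1 + 5))/(0 - 3))*(N(0, 1) + 0)) = 160*((6 + (-3 - 3*(1 + 5))/(0 - 3))*(-5/8 + 0)) = 160*((6 + (-3 - 3*6)/(-3))*(-5/8)) = 160*((6 + (-3 - 18)*(-⅓))*(-5/8)) = 160*((6 - 21*(-⅓))*(-5/8)) = 160*((6 + 7)*(-5/8)) = 160*(13*(-5/8)) = 160*(-65/8) = -1300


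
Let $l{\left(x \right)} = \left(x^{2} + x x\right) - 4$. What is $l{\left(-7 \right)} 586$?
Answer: $55084$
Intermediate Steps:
$l{\left(x \right)} = -4 + 2 x^{2}$ ($l{\left(x \right)} = \left(x^{2} + x^{2}\right) - 4 = 2 x^{2} - 4 = -4 + 2 x^{2}$)
$l{\left(-7 \right)} 586 = \left(-4 + 2 \left(-7\right)^{2}\right) 586 = \left(-4 + 2 \cdot 49\right) 586 = \left(-4 + 98\right) 586 = 94 \cdot 586 = 55084$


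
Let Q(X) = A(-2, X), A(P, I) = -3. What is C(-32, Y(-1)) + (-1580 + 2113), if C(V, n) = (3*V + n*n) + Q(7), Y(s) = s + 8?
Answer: 483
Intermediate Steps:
Q(X) = -3
Y(s) = 8 + s
C(V, n) = -3 + n² + 3*V (C(V, n) = (3*V + n*n) - 3 = (3*V + n²) - 3 = (n² + 3*V) - 3 = -3 + n² + 3*V)
C(-32, Y(-1)) + (-1580 + 2113) = (-3 + (8 - 1)² + 3*(-32)) + (-1580 + 2113) = (-3 + 7² - 96) + 533 = (-3 + 49 - 96) + 533 = -50 + 533 = 483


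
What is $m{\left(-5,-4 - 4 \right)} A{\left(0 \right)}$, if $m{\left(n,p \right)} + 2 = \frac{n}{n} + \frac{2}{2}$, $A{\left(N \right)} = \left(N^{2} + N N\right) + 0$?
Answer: $0$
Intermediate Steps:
$A{\left(N \right)} = 2 N^{2}$ ($A{\left(N \right)} = \left(N^{2} + N^{2}\right) + 0 = 2 N^{2} + 0 = 2 N^{2}$)
$m{\left(n,p \right)} = 0$ ($m{\left(n,p \right)} = -2 + \left(\frac{n}{n} + \frac{2}{2}\right) = -2 + \left(1 + 2 \cdot \frac{1}{2}\right) = -2 + \left(1 + 1\right) = -2 + 2 = 0$)
$m{\left(-5,-4 - 4 \right)} A{\left(0 \right)} = 0 \cdot 2 \cdot 0^{2} = 0 \cdot 2 \cdot 0 = 0 \cdot 0 = 0$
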